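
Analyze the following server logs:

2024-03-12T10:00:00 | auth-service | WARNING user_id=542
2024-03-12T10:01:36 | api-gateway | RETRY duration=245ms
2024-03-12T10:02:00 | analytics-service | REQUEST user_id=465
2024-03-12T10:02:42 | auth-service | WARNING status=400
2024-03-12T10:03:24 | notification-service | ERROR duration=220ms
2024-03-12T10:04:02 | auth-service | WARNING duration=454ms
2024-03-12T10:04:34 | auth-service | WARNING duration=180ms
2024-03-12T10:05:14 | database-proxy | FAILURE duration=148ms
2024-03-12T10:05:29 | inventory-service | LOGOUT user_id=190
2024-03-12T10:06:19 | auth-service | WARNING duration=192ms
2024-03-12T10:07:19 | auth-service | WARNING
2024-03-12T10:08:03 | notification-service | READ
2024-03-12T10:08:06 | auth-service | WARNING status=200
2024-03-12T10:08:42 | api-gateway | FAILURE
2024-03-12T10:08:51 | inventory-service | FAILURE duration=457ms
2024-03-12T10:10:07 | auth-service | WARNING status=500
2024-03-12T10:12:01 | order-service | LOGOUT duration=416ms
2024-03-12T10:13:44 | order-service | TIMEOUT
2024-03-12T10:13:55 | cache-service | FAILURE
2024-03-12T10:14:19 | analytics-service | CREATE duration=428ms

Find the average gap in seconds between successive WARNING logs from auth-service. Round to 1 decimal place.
86.7

To calculate average interval:

1. Find all WARNING events for auth-service in order
2. Calculate time gaps between consecutive events
3. Compute mean of gaps: 607 / 7 = 86.7 seconds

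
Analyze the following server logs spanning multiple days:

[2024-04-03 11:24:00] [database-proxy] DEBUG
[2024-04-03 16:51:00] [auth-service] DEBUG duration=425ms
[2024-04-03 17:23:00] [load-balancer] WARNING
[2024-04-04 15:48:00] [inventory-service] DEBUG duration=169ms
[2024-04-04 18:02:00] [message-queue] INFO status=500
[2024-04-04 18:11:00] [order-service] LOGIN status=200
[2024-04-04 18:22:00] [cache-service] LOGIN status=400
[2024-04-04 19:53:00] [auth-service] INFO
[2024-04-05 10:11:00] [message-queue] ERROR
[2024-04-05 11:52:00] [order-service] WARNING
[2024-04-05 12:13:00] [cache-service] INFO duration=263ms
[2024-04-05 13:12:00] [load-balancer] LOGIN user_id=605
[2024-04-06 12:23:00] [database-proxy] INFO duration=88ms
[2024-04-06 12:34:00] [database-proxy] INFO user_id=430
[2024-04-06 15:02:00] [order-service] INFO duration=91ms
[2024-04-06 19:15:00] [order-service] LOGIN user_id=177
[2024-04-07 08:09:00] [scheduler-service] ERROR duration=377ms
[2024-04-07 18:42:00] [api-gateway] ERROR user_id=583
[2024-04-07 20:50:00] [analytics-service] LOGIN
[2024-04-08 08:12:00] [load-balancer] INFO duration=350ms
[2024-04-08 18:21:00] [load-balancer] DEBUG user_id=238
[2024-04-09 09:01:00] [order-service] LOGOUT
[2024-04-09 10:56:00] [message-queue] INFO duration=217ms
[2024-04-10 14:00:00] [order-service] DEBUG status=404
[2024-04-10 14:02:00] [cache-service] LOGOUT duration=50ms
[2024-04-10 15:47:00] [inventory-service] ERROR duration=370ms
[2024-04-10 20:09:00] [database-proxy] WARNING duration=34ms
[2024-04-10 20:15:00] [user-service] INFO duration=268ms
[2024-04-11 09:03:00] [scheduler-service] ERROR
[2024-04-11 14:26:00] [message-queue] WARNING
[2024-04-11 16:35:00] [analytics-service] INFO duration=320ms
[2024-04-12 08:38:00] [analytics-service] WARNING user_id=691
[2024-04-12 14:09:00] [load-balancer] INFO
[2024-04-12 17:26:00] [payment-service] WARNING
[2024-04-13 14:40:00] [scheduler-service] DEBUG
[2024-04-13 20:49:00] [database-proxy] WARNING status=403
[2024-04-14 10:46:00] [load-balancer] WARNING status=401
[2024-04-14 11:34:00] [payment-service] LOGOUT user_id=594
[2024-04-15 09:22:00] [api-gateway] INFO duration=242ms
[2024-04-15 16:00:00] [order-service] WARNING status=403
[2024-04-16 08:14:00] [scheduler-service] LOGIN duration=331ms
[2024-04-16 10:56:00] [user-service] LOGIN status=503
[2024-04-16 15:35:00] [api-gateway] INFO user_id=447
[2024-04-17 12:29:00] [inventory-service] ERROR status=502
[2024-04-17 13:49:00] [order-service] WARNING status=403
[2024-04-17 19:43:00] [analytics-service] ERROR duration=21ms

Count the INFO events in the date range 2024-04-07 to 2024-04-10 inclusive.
3

To filter by date range:

1. Date range: 2024-04-07 through 2024-04-10, both dates inclusive
2. Filter for INFO events whose date falls in this range
3. Count matching events: 3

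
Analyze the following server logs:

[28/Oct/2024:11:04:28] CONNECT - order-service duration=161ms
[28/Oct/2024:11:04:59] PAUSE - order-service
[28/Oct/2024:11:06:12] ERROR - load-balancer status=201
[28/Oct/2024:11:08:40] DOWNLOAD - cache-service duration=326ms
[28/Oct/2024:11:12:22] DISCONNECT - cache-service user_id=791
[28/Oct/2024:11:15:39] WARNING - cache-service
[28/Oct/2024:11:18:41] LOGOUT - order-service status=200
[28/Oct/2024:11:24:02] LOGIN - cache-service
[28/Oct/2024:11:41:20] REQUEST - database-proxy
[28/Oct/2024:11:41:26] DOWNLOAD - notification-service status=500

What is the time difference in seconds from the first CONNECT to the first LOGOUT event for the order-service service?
853

To find the time between events:

1. Locate the first CONNECT event for order-service: 28/Oct/2024:11:04:28
2. Locate the first LOGOUT event for order-service: 28/Oct/2024:11:18:41
3. Calculate the difference: 28/Oct/2024:11:18:41 - 28/Oct/2024:11:04:28 = 853 seconds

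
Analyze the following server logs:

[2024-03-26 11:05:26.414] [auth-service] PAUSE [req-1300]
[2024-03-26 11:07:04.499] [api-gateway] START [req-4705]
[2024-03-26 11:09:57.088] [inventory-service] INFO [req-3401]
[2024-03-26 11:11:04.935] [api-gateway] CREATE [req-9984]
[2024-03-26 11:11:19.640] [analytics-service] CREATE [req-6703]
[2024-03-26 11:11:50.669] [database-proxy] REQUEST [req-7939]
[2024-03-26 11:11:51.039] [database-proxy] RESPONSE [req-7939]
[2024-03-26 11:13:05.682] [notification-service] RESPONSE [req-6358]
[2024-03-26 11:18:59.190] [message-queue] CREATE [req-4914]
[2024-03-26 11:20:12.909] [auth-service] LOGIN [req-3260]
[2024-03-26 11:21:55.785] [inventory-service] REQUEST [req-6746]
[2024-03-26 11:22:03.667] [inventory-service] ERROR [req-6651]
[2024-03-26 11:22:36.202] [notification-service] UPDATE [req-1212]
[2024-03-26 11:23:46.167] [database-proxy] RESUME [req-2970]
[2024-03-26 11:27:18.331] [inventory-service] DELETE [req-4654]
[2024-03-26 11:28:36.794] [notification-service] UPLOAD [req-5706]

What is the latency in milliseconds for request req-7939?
370

To calculate latency:

1. Find REQUEST with id req-7939: 2024-03-26 11:11:50.669
2. Find RESPONSE with id req-7939: 2024-03-26 11:11:51.039
3. Latency: 2024-03-26 11:11:51.039 - 2024-03-26 11:11:50.669 = 370ms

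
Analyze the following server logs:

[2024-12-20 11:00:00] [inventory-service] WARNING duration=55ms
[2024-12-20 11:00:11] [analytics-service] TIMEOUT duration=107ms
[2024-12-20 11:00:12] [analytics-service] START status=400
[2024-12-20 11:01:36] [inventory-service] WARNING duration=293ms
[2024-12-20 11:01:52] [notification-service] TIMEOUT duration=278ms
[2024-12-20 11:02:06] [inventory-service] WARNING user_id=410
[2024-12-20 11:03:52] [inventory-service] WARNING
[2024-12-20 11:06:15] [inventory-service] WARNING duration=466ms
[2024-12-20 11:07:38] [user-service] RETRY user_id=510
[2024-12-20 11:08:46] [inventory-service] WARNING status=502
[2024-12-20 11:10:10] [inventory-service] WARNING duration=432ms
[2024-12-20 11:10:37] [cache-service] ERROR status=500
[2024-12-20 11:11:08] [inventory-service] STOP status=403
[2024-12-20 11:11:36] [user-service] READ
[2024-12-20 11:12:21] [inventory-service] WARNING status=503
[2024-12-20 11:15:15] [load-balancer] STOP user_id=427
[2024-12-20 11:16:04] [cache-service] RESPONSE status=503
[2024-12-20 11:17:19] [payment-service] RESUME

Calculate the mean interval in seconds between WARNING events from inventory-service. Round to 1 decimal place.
105.9

To calculate average interval:

1. Find all WARNING events for inventory-service in order
2. Calculate time gaps between consecutive events
3. Compute mean of gaps: 741 / 7 = 105.9 seconds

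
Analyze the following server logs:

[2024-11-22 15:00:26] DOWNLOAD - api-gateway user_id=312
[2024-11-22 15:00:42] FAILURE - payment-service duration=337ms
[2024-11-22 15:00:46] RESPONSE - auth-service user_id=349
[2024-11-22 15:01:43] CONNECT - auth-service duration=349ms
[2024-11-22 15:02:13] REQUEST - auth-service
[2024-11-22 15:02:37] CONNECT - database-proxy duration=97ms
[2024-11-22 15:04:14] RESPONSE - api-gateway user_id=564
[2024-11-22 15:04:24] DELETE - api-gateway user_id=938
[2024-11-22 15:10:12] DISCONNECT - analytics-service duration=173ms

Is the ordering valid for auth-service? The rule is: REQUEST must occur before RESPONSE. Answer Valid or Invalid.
Invalid

To validate ordering:

1. Required order: REQUEST → RESPONSE
2. Rule: REQUEST must occur before RESPONSE
3. Check actual order of events for auth-service
4. Result: Invalid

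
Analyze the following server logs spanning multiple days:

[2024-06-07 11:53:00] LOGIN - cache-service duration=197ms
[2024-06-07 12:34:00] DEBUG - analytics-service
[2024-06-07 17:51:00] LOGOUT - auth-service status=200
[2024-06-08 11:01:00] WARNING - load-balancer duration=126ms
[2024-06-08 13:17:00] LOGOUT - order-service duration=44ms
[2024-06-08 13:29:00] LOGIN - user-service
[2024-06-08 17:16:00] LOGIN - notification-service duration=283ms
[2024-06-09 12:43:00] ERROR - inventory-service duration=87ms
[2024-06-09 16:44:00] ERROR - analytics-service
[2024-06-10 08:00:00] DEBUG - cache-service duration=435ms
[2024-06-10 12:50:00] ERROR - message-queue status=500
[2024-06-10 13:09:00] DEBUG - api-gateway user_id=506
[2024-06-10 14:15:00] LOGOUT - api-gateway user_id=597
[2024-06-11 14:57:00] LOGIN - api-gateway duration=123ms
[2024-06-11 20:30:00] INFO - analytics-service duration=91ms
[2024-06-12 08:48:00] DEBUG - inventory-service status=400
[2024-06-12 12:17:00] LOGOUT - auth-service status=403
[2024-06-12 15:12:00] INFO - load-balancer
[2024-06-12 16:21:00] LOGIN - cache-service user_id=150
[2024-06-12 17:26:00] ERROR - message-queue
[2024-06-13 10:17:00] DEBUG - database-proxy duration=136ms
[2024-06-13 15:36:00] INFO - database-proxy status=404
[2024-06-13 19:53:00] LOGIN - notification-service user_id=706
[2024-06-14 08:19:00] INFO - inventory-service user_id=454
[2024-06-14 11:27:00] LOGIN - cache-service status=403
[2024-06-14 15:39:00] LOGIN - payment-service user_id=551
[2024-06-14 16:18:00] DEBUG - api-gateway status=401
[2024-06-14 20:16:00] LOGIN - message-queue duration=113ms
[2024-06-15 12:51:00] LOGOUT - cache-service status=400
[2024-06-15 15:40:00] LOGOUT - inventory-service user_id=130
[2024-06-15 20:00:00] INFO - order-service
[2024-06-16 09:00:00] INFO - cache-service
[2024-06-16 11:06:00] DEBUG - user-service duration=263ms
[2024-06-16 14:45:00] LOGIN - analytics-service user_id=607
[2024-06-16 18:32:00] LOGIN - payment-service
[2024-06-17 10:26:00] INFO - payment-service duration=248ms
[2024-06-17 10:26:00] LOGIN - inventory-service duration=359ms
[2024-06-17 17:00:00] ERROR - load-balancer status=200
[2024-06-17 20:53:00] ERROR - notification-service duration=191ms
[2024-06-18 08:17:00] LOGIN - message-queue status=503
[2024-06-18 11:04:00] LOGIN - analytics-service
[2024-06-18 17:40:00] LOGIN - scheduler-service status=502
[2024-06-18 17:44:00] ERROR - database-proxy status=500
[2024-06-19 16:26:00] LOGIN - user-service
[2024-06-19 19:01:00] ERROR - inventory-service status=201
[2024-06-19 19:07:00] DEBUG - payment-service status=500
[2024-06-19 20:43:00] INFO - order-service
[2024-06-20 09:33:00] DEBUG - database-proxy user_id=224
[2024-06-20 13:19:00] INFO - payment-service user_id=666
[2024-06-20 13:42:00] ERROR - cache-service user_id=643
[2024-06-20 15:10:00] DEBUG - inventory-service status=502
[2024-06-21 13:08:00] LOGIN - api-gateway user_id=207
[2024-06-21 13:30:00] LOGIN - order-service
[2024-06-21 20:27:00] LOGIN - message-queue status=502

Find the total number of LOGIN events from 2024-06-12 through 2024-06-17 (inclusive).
8

To filter by date range:

1. Date range: 2024-06-12 through 2024-06-17, both dates inclusive
2. Filter for LOGIN events whose date falls in this range
3. Count matching events: 8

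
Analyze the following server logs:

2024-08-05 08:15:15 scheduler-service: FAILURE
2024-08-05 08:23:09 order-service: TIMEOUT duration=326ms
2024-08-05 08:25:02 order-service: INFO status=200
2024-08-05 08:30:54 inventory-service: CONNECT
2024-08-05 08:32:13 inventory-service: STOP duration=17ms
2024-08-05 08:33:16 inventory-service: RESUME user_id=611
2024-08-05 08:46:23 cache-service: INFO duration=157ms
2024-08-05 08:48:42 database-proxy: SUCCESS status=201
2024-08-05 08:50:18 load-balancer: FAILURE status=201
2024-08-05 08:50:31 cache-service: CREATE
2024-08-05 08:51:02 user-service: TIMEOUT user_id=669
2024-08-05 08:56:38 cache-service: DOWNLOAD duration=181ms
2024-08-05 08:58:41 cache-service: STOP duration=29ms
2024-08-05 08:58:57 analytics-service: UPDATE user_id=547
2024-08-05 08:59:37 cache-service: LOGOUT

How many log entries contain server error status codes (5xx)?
0

To find matching entries:

1. Pattern to match: server error status codes (5xx)
2. Scan each log entry for the pattern
3. Count matches: 0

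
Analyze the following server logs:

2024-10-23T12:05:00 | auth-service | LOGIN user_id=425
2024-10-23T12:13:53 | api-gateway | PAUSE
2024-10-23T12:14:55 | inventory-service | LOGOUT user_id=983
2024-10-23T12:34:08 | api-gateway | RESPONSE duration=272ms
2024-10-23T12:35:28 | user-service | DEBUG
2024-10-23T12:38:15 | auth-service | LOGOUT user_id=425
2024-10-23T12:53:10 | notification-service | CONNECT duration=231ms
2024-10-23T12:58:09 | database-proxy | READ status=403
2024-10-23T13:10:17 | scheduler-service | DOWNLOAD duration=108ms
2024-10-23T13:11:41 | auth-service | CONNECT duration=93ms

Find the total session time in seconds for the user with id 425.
1995

To calculate session duration:

1. Find LOGIN event for user_id=425: 2024-10-23T12:05:00
2. Find LOGOUT event for user_id=425: 2024-10-23T12:38:15
3. Session duration: 2024-10-23T12:38:15 - 2024-10-23T12:05:00 = 1995 seconds (33 minutes)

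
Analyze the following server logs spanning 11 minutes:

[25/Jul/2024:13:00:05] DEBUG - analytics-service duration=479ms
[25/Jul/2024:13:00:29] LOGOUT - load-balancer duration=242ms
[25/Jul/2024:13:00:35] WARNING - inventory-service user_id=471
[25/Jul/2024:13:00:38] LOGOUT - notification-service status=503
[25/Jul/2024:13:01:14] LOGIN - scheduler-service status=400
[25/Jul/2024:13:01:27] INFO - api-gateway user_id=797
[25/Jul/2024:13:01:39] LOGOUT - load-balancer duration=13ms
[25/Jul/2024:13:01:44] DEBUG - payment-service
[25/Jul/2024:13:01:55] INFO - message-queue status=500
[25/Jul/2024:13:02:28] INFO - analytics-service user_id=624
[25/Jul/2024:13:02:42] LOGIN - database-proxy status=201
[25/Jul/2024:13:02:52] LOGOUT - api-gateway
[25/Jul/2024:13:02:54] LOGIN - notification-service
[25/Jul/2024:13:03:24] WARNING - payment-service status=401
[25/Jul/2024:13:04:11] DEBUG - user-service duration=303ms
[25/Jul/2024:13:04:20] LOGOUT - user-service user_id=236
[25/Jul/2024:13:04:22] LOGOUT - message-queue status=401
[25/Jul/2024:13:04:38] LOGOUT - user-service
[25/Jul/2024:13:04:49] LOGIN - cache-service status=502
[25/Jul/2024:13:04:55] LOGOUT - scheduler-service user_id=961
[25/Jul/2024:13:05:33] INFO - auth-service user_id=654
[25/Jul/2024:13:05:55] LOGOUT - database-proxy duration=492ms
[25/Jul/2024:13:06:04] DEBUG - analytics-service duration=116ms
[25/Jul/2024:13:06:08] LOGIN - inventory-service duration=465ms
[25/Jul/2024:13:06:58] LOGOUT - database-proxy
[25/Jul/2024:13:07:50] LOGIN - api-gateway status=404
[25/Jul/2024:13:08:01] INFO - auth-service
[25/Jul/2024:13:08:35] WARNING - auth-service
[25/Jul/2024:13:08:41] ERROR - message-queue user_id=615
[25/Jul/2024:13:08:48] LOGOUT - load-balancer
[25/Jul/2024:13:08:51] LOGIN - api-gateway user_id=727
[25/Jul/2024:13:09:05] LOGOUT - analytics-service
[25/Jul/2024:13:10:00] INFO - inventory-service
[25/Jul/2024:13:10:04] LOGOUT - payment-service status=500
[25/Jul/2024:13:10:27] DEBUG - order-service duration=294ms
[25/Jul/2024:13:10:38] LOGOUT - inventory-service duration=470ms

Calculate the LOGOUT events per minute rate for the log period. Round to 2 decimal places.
1.27

To calculate the rate:

1. Count total LOGOUT events: 14
2. Total time period: 11 minutes
3. Rate = 14 / 11 = 1.27 events per minute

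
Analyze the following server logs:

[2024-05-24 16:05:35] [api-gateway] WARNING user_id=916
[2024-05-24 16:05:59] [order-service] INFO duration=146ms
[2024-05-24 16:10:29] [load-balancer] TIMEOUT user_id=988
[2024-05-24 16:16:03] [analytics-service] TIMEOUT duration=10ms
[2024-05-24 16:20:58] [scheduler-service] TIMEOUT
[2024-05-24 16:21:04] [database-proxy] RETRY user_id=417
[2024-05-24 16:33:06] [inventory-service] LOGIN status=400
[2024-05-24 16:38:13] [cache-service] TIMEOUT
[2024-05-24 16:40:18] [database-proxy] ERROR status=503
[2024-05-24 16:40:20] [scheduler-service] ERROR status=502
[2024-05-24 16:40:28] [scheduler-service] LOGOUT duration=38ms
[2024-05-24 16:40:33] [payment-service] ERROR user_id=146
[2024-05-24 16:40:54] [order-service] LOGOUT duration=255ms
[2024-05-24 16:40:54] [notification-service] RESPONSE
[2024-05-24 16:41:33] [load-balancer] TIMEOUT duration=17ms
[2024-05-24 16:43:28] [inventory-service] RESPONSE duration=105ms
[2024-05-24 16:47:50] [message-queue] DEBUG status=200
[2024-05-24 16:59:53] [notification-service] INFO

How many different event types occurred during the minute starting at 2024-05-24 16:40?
3

To count unique event types:

1. Filter events in the minute starting at 2024-05-24 16:40
2. Extract event types from matching entries
3. Count unique types: 3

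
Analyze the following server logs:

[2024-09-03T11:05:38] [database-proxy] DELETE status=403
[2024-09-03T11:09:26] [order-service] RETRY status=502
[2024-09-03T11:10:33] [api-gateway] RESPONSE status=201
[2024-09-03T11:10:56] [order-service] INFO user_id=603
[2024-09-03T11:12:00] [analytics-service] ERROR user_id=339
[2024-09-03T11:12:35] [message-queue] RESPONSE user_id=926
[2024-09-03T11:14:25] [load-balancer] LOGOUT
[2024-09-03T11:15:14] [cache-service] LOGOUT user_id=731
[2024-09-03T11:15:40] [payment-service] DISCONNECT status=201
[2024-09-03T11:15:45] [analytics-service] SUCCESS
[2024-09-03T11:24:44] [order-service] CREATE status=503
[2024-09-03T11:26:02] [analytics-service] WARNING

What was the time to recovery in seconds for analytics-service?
225

To calculate recovery time:

1. Find ERROR event for analytics-service: 2024-09-03T11:12:00
2. Find next SUCCESS event for analytics-service: 2024-09-03T11:15:45
3. Recovery time: 2024-09-03T11:15:45 - 2024-09-03T11:12:00 = 225 seconds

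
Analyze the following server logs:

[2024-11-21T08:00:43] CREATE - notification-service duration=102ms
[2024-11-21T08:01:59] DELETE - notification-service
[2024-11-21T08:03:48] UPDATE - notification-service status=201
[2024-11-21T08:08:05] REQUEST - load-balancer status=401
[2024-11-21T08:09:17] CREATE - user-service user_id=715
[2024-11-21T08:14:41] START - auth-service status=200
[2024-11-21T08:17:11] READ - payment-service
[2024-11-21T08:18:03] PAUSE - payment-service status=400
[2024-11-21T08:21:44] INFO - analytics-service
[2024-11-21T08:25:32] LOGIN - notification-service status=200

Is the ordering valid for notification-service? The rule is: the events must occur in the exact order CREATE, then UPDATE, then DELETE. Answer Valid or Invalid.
Invalid

To validate ordering:

1. Required order: CREATE → UPDATE → DELETE
2. Rule: the events must occur in the exact order CREATE, then UPDATE, then DELETE
3. Check actual order of events for notification-service
4. Result: Invalid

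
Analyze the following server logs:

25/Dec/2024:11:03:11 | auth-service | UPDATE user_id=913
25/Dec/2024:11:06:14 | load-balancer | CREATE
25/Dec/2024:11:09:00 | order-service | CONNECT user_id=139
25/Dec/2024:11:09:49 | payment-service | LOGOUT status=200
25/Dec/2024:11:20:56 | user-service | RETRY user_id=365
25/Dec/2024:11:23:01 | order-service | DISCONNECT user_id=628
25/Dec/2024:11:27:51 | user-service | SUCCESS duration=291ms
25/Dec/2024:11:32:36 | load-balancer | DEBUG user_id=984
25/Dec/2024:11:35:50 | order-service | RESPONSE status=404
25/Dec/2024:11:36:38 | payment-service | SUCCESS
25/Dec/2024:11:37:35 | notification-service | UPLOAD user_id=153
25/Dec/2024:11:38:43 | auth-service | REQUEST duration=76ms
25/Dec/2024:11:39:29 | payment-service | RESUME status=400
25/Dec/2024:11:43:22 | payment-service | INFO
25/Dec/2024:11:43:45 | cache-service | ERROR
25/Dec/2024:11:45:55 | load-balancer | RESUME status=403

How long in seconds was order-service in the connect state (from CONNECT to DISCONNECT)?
841

To calculate state duration:

1. Find CONNECT event for order-service: 25/Dec/2024:11:09:00
2. Find DISCONNECT event for order-service: 25/Dec/2024:11:23:01
3. Calculate duration: 25/Dec/2024:11:23:01 - 25/Dec/2024:11:09:00 = 841 seconds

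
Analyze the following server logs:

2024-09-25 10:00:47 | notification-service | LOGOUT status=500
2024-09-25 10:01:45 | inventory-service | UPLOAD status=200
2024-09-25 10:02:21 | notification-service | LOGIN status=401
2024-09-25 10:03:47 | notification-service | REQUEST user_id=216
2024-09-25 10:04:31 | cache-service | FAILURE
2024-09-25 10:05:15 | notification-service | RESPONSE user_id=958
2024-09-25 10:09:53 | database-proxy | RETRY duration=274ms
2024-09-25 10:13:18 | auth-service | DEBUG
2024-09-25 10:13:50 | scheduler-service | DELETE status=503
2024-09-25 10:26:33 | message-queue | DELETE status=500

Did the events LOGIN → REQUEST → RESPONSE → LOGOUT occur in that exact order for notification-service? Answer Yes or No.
No

To verify sequence order:

1. Find all events in sequence LOGIN → REQUEST → RESPONSE → LOGOUT for notification-service
2. Extract their timestamps
3. Check if timestamps are in ascending order
4. Result: No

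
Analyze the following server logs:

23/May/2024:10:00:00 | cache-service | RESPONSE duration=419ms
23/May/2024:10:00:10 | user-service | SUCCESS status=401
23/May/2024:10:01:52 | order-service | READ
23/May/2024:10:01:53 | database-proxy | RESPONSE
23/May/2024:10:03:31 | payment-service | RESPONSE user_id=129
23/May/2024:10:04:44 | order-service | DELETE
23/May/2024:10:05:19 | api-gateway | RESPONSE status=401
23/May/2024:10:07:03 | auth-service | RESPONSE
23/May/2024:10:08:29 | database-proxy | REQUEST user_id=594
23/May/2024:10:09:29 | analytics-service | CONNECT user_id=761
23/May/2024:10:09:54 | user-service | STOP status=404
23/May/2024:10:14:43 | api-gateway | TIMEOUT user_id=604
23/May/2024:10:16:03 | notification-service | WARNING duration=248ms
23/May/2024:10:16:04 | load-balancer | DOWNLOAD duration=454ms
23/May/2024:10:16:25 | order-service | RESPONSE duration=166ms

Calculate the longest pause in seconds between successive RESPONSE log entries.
562

To find the longest gap:

1. Extract all RESPONSE events in chronological order
2. Calculate time differences between consecutive events
3. Find the maximum difference
4. Longest gap: 562 seconds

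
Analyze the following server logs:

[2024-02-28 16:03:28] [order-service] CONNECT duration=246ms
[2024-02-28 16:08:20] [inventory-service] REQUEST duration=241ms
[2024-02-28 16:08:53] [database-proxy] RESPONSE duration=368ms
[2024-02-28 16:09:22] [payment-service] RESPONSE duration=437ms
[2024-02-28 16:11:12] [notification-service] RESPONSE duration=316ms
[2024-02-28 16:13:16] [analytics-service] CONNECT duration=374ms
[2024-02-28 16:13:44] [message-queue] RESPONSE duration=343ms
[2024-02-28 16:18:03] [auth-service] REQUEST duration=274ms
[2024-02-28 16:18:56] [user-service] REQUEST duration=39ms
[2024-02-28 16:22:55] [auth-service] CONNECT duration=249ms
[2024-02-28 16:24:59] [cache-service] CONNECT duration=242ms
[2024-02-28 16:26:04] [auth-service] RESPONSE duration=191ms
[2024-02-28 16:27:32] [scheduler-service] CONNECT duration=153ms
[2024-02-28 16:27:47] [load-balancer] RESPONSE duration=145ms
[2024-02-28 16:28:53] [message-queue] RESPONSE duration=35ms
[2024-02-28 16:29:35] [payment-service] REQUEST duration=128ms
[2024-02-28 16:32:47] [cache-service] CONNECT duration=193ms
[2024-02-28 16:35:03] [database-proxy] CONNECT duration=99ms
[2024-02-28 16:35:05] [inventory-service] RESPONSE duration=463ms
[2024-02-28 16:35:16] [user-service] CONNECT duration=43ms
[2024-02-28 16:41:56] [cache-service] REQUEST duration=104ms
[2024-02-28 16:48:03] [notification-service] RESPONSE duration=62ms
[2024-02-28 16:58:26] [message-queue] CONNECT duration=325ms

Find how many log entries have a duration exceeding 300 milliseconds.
7

To count timeouts:

1. Threshold: 300ms
2. Extract duration from each log entry
3. Count entries where duration > 300
4. Timeout count: 7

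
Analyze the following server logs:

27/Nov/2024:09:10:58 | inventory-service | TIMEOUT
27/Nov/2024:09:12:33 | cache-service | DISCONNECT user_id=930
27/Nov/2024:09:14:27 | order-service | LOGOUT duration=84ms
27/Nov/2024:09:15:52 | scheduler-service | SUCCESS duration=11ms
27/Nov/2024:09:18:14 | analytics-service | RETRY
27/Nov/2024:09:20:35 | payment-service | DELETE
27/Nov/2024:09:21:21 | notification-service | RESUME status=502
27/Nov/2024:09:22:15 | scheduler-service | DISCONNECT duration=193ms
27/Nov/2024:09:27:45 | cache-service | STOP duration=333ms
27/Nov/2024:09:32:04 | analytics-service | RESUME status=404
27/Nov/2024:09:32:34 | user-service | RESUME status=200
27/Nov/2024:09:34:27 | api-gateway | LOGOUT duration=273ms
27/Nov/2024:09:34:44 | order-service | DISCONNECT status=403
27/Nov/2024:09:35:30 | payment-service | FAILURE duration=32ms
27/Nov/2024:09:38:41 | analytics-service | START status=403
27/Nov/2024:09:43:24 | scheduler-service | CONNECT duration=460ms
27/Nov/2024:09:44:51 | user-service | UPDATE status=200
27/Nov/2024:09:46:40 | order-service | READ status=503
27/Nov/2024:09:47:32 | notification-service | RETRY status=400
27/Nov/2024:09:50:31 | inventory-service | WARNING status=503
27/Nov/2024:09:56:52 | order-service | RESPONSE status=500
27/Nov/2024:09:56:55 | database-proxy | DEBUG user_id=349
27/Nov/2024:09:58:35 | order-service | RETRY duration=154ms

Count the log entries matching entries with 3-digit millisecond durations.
5

To find matching entries:

1. Pattern to match: entries with 3-digit millisecond durations
2. Scan each log entry for the pattern
3. Count matches: 5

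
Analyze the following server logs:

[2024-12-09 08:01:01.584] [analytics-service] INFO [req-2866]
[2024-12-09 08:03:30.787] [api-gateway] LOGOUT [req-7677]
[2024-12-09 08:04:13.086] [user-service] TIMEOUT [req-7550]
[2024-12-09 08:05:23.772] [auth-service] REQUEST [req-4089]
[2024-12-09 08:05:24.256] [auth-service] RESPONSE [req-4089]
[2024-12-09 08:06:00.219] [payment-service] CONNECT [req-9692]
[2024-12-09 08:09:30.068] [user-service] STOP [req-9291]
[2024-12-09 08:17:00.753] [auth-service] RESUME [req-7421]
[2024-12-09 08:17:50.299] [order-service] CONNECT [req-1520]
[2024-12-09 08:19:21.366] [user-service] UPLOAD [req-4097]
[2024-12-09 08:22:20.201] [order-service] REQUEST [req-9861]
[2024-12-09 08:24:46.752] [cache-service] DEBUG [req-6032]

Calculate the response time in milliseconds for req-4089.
484

To calculate latency:

1. Find REQUEST with id req-4089: 2024-12-09 08:05:23.772
2. Find RESPONSE with id req-4089: 2024-12-09 08:05:24.256
3. Latency: 2024-12-09 08:05:24.256 - 2024-12-09 08:05:23.772 = 484ms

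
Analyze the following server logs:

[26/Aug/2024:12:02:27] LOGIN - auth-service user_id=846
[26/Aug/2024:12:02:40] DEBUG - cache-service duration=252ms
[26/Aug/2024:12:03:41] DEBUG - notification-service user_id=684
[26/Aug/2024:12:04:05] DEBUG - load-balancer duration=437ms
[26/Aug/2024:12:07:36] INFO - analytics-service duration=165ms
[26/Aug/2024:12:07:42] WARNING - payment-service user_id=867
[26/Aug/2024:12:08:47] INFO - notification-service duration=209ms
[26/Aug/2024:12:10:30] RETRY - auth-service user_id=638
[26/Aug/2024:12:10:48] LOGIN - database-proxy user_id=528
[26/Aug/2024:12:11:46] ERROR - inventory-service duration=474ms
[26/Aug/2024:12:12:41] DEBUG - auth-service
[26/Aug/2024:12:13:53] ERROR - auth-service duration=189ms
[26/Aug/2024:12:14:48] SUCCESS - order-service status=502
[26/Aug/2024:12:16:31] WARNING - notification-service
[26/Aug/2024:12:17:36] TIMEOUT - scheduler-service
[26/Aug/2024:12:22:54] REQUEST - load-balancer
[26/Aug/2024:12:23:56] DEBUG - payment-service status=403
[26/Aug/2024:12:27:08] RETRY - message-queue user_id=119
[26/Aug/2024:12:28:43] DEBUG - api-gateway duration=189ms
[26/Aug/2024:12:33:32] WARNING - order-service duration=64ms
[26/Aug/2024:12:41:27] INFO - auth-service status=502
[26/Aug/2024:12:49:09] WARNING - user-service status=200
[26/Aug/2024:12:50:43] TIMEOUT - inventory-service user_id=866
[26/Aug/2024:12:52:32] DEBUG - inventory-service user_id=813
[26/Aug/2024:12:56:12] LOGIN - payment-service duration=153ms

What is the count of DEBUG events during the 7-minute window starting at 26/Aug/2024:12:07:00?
1

To count events in the time window:

1. Window boundaries: 26/Aug/2024:12:07:00 to 26/Aug/2024:12:14:00
2. Filter for DEBUG events within this window
3. Count matching events: 1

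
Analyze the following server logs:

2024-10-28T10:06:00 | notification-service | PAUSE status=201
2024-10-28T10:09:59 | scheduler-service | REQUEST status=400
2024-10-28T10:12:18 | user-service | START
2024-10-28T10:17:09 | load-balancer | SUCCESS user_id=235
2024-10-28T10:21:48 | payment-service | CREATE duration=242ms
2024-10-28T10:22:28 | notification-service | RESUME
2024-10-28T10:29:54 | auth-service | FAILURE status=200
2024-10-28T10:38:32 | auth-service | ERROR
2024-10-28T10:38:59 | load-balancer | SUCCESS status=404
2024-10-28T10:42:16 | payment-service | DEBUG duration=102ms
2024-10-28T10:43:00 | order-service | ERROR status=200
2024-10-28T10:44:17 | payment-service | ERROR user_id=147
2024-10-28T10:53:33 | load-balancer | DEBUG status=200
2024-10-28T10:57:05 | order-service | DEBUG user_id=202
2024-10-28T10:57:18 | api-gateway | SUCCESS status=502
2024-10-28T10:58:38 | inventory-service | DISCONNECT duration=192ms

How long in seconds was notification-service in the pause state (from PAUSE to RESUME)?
988

To calculate state duration:

1. Find PAUSE event for notification-service: 2024-10-28T10:06:00
2. Find RESUME event for notification-service: 2024-10-28T10:22:28
3. Calculate duration: 2024-10-28T10:22:28 - 2024-10-28T10:06:00 = 988 seconds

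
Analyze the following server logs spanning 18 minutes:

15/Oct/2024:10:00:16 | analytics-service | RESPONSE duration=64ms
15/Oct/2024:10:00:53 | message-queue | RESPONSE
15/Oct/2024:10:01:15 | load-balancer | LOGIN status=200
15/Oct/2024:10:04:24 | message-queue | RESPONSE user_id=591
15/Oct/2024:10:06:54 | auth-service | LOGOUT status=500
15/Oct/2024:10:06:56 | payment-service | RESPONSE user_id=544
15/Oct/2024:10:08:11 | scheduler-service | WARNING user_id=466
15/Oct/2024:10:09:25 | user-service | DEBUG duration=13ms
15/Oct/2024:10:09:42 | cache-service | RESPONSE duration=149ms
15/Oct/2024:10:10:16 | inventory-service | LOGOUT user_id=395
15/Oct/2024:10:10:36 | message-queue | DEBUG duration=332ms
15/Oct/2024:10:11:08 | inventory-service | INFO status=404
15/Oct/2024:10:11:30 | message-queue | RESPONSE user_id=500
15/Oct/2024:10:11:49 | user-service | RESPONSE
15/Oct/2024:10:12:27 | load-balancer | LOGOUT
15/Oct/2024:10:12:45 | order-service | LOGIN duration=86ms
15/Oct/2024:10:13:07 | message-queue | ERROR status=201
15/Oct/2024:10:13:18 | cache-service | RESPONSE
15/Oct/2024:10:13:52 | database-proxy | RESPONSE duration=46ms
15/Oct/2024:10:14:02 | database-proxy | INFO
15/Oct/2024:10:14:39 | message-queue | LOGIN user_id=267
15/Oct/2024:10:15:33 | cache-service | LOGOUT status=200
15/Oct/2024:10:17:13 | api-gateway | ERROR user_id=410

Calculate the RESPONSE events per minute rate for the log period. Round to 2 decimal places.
0.5

To calculate the rate:

1. Count total RESPONSE events: 9
2. Total time period: 18 minutes
3. Rate = 9 / 18 = 0.5 events per minute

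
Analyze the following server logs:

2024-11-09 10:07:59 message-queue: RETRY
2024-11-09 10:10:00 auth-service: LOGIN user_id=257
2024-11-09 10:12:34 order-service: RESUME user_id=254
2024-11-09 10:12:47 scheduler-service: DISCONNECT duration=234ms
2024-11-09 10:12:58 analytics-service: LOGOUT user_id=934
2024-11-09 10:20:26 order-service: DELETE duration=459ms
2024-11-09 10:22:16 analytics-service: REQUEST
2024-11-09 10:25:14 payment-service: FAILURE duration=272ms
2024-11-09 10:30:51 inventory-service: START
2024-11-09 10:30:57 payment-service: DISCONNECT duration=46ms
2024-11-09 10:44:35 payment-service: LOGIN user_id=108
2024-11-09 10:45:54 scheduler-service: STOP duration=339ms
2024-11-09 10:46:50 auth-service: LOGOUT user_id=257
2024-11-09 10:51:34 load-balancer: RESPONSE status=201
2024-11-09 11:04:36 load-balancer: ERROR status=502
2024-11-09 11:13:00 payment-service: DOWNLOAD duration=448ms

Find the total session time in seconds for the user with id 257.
2210

To calculate session duration:

1. Find LOGIN event for user_id=257: 2024-11-09 10:10:00
2. Find LOGOUT event for user_id=257: 2024-11-09 10:46:50
3. Session duration: 2024-11-09 10:46:50 - 2024-11-09 10:10:00 = 2210 seconds (36 minutes)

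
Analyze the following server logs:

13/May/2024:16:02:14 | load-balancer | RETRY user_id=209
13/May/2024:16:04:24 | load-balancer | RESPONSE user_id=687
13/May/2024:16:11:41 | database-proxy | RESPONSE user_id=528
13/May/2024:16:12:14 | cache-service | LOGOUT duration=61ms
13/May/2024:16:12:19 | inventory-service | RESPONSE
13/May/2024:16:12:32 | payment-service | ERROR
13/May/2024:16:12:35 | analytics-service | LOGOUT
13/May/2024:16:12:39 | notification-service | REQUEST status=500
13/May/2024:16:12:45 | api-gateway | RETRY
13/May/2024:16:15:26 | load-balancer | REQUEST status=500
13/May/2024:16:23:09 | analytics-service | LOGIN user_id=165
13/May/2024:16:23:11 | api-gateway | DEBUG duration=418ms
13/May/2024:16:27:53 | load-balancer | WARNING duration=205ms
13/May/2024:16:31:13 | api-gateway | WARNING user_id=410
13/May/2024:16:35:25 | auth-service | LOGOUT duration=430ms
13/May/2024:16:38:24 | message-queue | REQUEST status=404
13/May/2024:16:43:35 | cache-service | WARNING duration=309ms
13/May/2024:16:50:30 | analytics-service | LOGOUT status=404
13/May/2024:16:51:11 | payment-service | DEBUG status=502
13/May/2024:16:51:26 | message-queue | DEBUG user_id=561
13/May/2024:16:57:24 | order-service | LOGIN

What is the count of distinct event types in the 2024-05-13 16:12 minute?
5

To count unique event types:

1. Filter events in the minute starting at 2024-05-13 16:12
2. Extract event types from matching entries
3. Count unique types: 5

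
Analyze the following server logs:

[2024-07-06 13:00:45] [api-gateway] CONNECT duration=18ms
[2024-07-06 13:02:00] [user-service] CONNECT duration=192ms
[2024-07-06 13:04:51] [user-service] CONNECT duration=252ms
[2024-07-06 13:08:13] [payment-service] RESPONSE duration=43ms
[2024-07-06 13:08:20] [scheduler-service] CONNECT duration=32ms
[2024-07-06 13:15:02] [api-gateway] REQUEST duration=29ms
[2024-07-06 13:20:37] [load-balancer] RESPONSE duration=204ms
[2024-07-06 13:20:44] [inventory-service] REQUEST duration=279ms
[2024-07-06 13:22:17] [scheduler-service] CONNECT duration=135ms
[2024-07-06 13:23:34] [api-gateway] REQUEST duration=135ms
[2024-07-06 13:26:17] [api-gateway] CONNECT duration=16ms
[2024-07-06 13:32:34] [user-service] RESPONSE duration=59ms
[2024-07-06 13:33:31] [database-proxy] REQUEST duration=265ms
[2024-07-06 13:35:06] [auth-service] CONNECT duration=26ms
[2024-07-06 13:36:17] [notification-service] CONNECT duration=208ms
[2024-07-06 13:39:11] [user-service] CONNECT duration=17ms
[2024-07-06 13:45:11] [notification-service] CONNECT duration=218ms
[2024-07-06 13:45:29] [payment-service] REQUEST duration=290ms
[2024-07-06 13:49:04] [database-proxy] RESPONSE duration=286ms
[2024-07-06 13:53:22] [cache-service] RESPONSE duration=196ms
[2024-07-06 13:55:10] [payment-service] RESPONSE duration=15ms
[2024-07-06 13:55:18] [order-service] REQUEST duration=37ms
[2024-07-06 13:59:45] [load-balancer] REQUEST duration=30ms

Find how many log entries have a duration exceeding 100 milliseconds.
12

To count timeouts:

1. Threshold: 100ms
2. Extract duration from each log entry
3. Count entries where duration > 100
4. Timeout count: 12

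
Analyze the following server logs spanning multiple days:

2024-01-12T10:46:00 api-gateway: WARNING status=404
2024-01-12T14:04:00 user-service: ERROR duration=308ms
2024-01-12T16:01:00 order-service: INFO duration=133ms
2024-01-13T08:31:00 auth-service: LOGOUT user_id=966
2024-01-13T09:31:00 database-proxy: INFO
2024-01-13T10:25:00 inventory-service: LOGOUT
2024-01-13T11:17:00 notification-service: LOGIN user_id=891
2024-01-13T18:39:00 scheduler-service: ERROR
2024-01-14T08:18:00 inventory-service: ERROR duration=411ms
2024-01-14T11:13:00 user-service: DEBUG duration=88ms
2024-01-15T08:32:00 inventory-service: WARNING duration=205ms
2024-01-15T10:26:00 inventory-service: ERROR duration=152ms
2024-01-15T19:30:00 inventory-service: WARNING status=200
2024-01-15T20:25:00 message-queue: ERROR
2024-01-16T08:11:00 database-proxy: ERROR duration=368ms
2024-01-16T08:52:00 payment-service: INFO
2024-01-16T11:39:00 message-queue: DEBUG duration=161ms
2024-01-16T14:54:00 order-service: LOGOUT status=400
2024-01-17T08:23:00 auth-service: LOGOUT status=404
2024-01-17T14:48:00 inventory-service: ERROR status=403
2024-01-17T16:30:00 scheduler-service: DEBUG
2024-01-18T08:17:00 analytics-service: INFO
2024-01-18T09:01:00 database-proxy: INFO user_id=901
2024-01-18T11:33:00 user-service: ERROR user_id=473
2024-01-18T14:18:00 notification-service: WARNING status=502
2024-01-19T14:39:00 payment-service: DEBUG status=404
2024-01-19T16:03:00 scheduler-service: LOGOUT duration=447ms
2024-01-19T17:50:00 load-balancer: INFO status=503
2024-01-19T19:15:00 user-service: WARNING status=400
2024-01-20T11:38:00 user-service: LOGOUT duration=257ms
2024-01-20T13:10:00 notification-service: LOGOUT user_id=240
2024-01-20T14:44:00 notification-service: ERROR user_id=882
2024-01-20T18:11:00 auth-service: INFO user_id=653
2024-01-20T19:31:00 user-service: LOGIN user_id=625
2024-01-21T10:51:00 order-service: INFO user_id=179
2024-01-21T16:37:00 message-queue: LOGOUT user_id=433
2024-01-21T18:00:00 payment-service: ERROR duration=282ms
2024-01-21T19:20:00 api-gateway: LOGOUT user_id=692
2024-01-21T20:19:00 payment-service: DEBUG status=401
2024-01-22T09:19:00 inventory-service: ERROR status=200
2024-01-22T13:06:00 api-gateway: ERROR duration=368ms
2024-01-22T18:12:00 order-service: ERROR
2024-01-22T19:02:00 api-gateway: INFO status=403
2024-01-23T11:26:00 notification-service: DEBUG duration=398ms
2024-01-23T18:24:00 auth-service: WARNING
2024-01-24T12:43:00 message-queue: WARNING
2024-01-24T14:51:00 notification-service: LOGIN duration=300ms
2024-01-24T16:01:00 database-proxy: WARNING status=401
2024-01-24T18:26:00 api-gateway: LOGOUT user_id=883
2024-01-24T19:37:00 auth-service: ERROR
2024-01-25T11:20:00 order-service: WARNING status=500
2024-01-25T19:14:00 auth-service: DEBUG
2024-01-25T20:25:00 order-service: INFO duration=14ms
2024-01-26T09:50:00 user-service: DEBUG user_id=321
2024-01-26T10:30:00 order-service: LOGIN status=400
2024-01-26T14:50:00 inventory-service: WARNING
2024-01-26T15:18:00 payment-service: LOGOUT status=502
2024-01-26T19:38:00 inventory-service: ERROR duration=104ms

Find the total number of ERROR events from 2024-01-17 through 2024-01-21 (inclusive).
4

To filter by date range:

1. Date range: 2024-01-17 through 2024-01-21, both dates inclusive
2. Filter for ERROR events whose date falls in this range
3. Count matching events: 4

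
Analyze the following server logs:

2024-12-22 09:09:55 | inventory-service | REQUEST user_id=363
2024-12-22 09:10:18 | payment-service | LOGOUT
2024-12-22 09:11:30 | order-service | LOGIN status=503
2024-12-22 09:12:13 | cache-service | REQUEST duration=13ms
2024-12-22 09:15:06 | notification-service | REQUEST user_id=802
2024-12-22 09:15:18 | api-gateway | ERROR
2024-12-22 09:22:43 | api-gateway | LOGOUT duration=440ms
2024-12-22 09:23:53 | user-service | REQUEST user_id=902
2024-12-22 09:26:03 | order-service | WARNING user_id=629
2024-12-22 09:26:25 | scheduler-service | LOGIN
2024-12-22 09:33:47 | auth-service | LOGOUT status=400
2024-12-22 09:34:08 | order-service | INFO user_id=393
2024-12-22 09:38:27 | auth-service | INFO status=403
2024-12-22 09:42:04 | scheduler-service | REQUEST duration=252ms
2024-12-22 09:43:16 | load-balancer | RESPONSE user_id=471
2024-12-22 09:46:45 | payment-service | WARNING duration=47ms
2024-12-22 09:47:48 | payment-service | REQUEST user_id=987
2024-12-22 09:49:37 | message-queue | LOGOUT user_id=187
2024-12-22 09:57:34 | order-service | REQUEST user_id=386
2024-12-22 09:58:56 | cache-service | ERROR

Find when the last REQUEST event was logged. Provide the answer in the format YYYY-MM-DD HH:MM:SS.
2024-12-22 09:57:34

To find the last event:

1. Filter for all REQUEST events
2. Sort by timestamp
3. Select the last one
4. Timestamp: 2024-12-22 09:57:34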